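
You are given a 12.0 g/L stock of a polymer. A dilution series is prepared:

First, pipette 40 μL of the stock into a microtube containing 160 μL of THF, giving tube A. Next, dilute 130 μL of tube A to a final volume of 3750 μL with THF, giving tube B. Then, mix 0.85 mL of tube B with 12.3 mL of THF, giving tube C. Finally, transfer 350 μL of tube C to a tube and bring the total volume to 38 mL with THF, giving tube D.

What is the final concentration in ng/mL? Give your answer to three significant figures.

Step 1: 40 μL + 160 μL = 200 μL total → factor 200/40 = 5
Step 2: 130 μL brought to 3750 μL → factor 3750/130 = 28.846
Step 3: 0.85 mL + 12.3 mL = 13.15 mL total → factor 13.15/0.85 = 15.471
Step 4: 350 μL brought to 38 mL → factor 38000/350 = 108.57
Overall dilution factor = 5 × 28.846 × 15.471 × 108.57 = 2.4226 × 10^5
Final = 12.0 g/L / 2.4226 × 10^5 = 4.953 × 10^-5 g/L = 49.5 ng/mL

49.5 ng/mL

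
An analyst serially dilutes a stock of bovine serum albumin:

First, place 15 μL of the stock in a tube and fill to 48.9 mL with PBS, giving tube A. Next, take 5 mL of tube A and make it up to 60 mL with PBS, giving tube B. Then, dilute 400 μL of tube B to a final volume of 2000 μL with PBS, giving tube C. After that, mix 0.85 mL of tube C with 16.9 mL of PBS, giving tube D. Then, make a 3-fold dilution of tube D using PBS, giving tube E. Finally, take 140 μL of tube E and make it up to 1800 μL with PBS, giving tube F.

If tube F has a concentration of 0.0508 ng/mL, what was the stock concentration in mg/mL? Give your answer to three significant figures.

Step 1: 15 μL brought to 48.9 mL → factor 48900/15 = 3260
Step 2: 5 mL brought to 60 mL → factor 60/5 = 12
Step 3: 400 μL brought to 2000 μL → factor 2000/400 = 5
Step 4: 0.85 mL + 16.9 mL = 17.75 mL total → factor 17.75/0.85 = 20.882
Step 5: 3-fold → factor 3
Step 6: 140 μL brought to 1800 μL → factor 1800/140 = 12.857
Overall dilution factor = 3260 × 12 × 5 × 20.882 × 3 × 12.857 = 1.5755 × 10^8
Stock = 0.0508 ng/mL × 1.5755 × 10^8 = 8.003 × 10^6 ng/mL = 8.00 mg/mL

8.00 mg/mL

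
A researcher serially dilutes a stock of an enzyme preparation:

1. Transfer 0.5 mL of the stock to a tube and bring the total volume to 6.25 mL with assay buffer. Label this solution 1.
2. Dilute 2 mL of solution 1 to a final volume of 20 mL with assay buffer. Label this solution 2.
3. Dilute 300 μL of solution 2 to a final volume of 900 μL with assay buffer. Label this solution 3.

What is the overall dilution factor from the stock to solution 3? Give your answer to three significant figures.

375

Step 1: 0.5 mL brought to 6.25 mL → factor 6.25/0.5 = 12.5
Step 2: 2 mL brought to 20 mL → factor 20/2 = 10
Step 3: 300 μL brought to 900 μL → factor 900/300 = 3
Overall dilution factor = 12.5 × 10 × 3 = 375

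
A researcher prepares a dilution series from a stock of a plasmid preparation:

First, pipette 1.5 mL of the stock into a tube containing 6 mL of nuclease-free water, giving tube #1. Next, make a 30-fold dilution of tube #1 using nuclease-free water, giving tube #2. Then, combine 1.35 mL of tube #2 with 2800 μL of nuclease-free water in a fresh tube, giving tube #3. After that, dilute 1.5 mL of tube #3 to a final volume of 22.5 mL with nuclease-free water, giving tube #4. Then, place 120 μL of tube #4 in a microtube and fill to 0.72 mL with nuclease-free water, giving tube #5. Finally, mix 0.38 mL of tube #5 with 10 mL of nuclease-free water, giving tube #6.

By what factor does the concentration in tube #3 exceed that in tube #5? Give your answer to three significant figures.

90.0

Step 1: 1.5 mL + 6 mL = 7.5 mL total → factor 7.5/1.5 = 5
Step 2: 30-fold → factor 30
Step 3: 1.35 mL + 2800 μL = 4.15 mL total → factor 4.15/1.35 = 3.0741
Step 4: 1.5 mL brought to 22.5 mL → factor 22.5/1.5 = 15
Step 5: 120 μL brought to 0.72 mL → factor 720/120 = 6
Dilution factor to tube #3 = 461.11; to tube #5 = 41500
[tube #3]/[tube #5] = (factor to tube #5)/(factor to tube #3) = 41500/461.11 = 90.0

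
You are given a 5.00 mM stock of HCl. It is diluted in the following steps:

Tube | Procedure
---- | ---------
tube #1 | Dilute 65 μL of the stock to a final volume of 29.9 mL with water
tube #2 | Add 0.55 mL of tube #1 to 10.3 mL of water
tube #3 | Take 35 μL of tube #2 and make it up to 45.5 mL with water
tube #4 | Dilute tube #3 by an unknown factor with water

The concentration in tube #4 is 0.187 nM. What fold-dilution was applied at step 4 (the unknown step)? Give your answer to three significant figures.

Step 1: 65 μL brought to 29.9 mL → factor 29900/65 = 460
Step 2: 0.55 mL + 10.3 mL = 10.85 mL total → factor 10.85/0.55 = 19.727
Step 3: 35 μL brought to 45.5 mL → factor 45500/35 = 1300
Step 4: unknown factor x
Product of known-step factors = 1.1797 × 10^7
Overall factor = 5.00 mM / (0.187 nM) = 2.6738 × 10^7
x = 2.6738 × 10^7 / 1.1797 × 10^7 = 2.27

2.27-fold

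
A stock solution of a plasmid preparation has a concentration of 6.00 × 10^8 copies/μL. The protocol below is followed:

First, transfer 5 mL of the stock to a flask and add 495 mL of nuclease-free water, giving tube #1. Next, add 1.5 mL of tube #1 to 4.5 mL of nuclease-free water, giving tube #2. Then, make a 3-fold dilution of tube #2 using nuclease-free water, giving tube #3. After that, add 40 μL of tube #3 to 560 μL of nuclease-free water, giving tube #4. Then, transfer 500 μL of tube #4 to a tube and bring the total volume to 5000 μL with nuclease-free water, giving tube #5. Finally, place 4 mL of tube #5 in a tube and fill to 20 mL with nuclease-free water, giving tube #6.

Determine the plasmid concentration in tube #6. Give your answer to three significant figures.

667 copies/μL

Step 1: 5 mL + 495 mL = 500 mL total → factor 500/5 = 100
Step 2: 1.5 mL + 4.5 mL = 6 mL total → factor 6/1.5 = 4
Step 3: 3-fold → factor 3
Step 4: 40 μL + 560 μL = 600 μL total → factor 600/40 = 15
Step 5: 500 μL brought to 5000 μL → factor 5000/500 = 10
Step 6: 4 mL brought to 20 mL → factor 20/4 = 5
Overall dilution factor = 100 × 4 × 3 × 15 × 10 × 5 = 9 × 10^5
Final = 6.00 × 10^8 copies/μL / 9 × 10^5 = 667 copies/μL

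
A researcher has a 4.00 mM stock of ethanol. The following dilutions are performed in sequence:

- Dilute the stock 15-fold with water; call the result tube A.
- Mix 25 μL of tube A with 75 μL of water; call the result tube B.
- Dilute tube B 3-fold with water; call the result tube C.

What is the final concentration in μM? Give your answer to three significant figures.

Step 1: 15-fold → factor 15
Step 2: 25 μL + 75 μL = 100 μL total → factor 100/25 = 4
Step 3: 3-fold → factor 3
Overall dilution factor = 15 × 4 × 3 = 180
Final = 4.00 mM / 180 = 0.02222 mM = 22.2 μM

22.2 μM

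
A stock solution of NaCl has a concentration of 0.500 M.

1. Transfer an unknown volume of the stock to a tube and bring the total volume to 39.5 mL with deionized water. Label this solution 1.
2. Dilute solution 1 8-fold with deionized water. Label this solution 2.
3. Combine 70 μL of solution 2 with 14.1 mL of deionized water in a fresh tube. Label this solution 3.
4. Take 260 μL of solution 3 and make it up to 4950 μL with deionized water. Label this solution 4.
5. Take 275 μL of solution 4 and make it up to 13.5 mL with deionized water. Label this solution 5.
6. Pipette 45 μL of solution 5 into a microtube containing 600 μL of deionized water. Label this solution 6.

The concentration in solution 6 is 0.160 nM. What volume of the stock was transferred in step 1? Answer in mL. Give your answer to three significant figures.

0.274 mL

Step 1: v brought to 39.5 mL → factor = 39.5 mL/v
Step 2: 8-fold → factor 8
Step 3: 70 μL + 14.1 mL = 14170 μL total → factor 14170/70 = 202.43
Step 4: 260 μL brought to 4950 μL → factor 4950/260 = 19.038
Step 5: 275 μL brought to 13.5 mL → factor 13500/275 = 49.091
Step 6: 45 μL + 600 μL = 645 μL total → factor 645/45 = 14.333
Product of known-step factors = 2.1694 × 10^7
Overall factor = 0.500 M / (0.160 nM) = 3.125 × 10^9
Step-1 factor = 3.125 × 10^9 / 2.1694 × 10^7 = 144.05
v = 39.5 mL / 144.05 = 0.274 mL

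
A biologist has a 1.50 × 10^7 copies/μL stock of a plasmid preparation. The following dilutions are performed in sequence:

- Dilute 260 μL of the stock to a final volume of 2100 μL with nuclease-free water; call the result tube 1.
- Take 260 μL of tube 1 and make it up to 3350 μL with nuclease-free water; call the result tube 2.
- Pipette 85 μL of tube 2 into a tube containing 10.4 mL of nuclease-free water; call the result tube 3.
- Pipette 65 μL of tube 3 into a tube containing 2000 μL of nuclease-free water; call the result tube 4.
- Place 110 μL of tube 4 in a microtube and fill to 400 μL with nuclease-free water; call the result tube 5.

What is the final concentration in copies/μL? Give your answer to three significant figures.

10.1 copies/μL

Step 1: 260 μL brought to 2100 μL → factor 2100/260 = 8.0769
Step 2: 260 μL brought to 3350 μL → factor 3350/260 = 12.885
Step 3: 85 μL + 10.4 mL = 10485 μL total → factor 10485/85 = 123.35
Step 4: 65 μL + 2000 μL = 2065 μL total → factor 2065/65 = 31.769
Step 5: 110 μL brought to 400 μL → factor 400/110 = 3.6364
Overall dilution factor = 8.0769 × 12.885 × 123.35 × 31.769 × 3.6364 = 1.483 × 10^6
Final = 1.50 × 10^7 copies/μL / 1.483 × 10^6 = 10.1 copies/μL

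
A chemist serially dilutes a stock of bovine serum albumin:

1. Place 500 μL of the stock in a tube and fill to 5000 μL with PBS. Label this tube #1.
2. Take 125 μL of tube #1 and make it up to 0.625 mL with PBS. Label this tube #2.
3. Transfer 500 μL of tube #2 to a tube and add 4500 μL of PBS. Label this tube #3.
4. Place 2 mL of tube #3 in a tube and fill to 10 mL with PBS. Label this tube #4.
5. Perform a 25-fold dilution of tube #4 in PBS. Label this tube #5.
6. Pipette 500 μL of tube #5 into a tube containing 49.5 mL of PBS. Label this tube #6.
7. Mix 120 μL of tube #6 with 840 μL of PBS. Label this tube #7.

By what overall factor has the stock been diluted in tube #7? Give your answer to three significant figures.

5.00 × 10^7

Step 1: 500 μL brought to 5000 μL → factor 5000/500 = 10
Step 2: 125 μL brought to 0.625 mL → factor 625/125 = 5
Step 3: 500 μL + 4500 μL = 5000 μL total → factor 5000/500 = 10
Step 4: 2 mL brought to 10 mL → factor 10/2 = 5
Step 5: 25-fold → factor 25
Step 6: 500 μL + 49.5 mL = 50000 μL total → factor 50000/500 = 100
Step 7: 120 μL + 840 μL = 960 μL total → factor 960/120 = 8
Overall dilution factor = 10 × 5 × 10 × 5 × 25 × 100 × 8 = 5 × 10^7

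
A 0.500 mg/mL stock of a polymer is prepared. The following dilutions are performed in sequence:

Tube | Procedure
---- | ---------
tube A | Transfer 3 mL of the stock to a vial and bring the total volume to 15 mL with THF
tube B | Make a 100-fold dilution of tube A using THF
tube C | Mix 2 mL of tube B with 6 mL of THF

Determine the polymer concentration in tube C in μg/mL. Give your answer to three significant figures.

Step 1: 3 mL brought to 15 mL → factor 15/3 = 5
Step 2: 100-fold → factor 100
Step 3: 2 mL + 6 mL = 8 mL total → factor 8/2 = 4
Overall dilution factor = 5 × 100 × 4 = 2000
Final = 0.500 mg/mL / 2000 = 0.0002500 mg/mL = 0.250 μg/mL

0.250 μg/mL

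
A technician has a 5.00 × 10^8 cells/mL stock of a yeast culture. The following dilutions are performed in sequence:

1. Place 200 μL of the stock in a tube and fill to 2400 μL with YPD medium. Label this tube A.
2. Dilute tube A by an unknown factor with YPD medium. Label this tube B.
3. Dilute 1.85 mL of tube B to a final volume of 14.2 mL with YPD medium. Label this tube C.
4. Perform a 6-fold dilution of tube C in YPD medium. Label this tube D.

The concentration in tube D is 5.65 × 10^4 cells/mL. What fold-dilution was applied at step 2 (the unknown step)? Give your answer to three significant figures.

Step 1: 200 μL brought to 2400 μL → factor 2400/200 = 12
Step 2: unknown factor x
Step 3: 1.85 mL brought to 14.2 mL → factor 14.2/1.85 = 7.6757
Step 4: 6-fold → factor 6
Product of known-step factors = 552.65
Overall factor = 5.00 × 10^8 cells/mL / (5.65 × 10^4 cells/mL) = 8849.6
x = 8849.6 / 552.65 = 16.0

16.0-fold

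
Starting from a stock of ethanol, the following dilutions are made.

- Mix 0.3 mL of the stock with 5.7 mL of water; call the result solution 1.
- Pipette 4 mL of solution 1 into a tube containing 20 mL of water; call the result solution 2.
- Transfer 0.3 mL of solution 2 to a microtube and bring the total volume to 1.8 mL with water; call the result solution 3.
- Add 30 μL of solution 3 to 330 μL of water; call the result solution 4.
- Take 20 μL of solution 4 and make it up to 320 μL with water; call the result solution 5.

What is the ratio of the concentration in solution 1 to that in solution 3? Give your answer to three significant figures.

Step 1: 0.3 mL + 5.7 mL = 6 mL total → factor 6/0.3 = 20
Step 2: 4 mL + 20 mL = 24 mL total → factor 24/4 = 6
Step 3: 0.3 mL brought to 1.8 mL → factor 1.8/0.3 = 6
Dilution factor to solution 1 = 20; to solution 3 = 720
[solution 1]/[solution 3] = (factor to solution 3)/(factor to solution 1) = 720/20 = 36.0

36.0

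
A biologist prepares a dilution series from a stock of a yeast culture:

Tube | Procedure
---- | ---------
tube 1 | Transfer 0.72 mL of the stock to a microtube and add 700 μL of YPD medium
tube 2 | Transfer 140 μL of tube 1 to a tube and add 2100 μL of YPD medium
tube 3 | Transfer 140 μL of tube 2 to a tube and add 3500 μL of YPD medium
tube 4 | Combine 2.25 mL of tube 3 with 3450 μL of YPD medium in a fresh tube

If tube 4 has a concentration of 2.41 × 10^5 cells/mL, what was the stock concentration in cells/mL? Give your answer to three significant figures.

5.01 × 10^8 cells/mL

Step 1: 0.72 mL + 700 μL = 1.42 mL total → factor 1.42/0.72 = 1.9722
Step 2: 140 μL + 2100 μL = 2240 μL total → factor 2240/140 = 16
Step 3: 140 μL + 3500 μL = 3640 μL total → factor 3640/140 = 26
Step 4: 2.25 mL + 3450 μL = 5.7 mL total → factor 5.7/2.25 = 2.5333
Overall dilution factor = 1.9722 × 16 × 26 × 2.5333 = 2078.5
Stock = 2.41 × 10^5 cells/mL × 2078.5 = 5.01 × 10^8 cells/mL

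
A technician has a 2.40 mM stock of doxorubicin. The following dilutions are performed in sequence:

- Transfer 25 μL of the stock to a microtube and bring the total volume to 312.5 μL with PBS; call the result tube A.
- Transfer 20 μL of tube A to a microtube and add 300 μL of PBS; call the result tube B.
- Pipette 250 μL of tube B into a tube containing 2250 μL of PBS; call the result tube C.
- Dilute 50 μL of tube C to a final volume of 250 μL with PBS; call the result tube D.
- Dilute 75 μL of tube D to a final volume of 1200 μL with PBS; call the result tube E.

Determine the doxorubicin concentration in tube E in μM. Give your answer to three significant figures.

Step 1: 25 μL brought to 312.5 μL → factor 312.5/25 = 12.5
Step 2: 20 μL + 300 μL = 320 μL total → factor 320/20 = 16
Step 3: 250 μL + 2250 μL = 2500 μL total → factor 2500/250 = 10
Step 4: 50 μL brought to 250 μL → factor 250/50 = 5
Step 5: 75 μL brought to 1200 μL → factor 1200/75 = 16
Overall dilution factor = 12.5 × 16 × 10 × 5 × 16 = 1.6 × 10^5
Final = 2.40 mM / 1.6 × 10^5 = 1.500 × 10^-5 mM = 0.0150 μM

0.0150 μM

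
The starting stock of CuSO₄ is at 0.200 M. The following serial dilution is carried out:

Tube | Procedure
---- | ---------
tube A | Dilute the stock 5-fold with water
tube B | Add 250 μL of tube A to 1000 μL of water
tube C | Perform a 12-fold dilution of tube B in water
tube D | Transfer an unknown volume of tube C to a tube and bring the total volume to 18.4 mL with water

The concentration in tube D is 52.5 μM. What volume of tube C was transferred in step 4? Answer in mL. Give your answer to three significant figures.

Step 1: 5-fold → factor 5
Step 2: 250 μL + 1000 μL = 1250 μL total → factor 1250/250 = 5
Step 3: 12-fold → factor 12
Step 4: v brought to 18.4 mL → factor = 18.4 mL/v
Product of known-step factors = 300
Overall factor = 0.200 M / (52.5 μM) = 3809.5
Step-4 factor = 3809.5 / 300 = 12.698
v = 18.4 mL / 12.698 = 1.45 mL

1.45 mL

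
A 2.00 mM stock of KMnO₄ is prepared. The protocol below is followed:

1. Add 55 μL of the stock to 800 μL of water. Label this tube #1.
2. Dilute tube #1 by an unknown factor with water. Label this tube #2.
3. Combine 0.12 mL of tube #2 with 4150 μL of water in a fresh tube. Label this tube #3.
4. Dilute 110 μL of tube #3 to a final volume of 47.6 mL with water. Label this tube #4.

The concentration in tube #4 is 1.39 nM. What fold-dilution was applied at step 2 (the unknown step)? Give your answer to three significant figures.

6.01-fold

Step 1: 55 μL + 800 μL = 855 μL total → factor 855/55 = 15.545
Step 2: unknown factor x
Step 3: 0.12 mL + 4150 μL = 4.27 mL total → factor 4.27/0.12 = 35.583
Step 4: 110 μL brought to 47.6 mL → factor 47600/110 = 432.73
Product of known-step factors = 2.3937 × 10^5
Overall factor = 2.00 mM / (1.39 nM) = 1.4388 × 10^6
x = 1.4388 × 10^6 / 2.3937 × 10^5 = 6.01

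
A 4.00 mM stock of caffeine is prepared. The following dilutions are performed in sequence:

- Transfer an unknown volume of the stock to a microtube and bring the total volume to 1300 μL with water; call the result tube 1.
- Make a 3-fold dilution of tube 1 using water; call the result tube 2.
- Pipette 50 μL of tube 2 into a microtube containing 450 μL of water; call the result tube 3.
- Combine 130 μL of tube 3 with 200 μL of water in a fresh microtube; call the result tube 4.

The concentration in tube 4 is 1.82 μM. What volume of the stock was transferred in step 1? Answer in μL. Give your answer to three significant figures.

Step 1: v brought to 1300 μL → factor = 1300 μL/v
Step 2: 3-fold → factor 3
Step 3: 50 μL + 450 μL = 500 μL total → factor 500/50 = 10
Step 4: 130 μL + 200 μL = 330 μL total → factor 330/130 = 2.5385
Product of known-step factors = 76.154
Overall factor = 4.00 mM / (1.82 μM) = 2197.8
Step-1 factor = 2197.8 / 76.154 = 28.86
v = 1300 μL / 28.86 = 45.0 μL

45.0 μL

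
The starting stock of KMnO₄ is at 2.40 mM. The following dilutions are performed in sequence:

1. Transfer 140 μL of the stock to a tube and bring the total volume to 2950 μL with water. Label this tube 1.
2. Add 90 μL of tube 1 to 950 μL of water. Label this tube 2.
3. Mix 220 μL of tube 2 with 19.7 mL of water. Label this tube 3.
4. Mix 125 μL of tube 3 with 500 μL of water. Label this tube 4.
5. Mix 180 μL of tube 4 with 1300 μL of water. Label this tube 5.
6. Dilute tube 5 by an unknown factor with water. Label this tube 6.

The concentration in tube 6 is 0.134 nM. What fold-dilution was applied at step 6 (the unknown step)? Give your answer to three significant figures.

Step 1: 140 μL brought to 2950 μL → factor 2950/140 = 21.071
Step 2: 90 μL + 950 μL = 1040 μL total → factor 1040/90 = 11.556
Step 3: 220 μL + 19.7 mL = 19920 μL total → factor 19920/220 = 90.545
Step 4: 125 μL + 500 μL = 625 μL total → factor 625/125 = 5
Step 5: 180 μL + 1300 μL = 1480 μL total → factor 1480/180 = 8.2222
Step 6: unknown factor x
Product of known-step factors = 9.0638 × 10^5
Overall factor = 2.40 mM / (0.134 nM) = 1.791 × 10^7
x = 1.791 × 10^7 / 9.0638 × 10^5 = 19.8

19.8-fold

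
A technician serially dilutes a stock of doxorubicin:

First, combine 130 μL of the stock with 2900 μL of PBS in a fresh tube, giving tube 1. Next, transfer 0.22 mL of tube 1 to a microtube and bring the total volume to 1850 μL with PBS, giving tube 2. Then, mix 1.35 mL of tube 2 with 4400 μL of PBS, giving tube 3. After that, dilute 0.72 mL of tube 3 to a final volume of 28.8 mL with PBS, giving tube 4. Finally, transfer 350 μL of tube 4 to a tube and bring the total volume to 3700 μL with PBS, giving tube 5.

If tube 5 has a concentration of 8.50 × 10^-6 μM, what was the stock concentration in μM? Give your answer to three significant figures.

Step 1: 130 μL + 2900 μL = 3030 μL total → factor 3030/130 = 23.308
Step 2: 0.22 mL brought to 1850 μL → factor 1.85/0.22 = 8.4091
Step 3: 1.35 mL + 4400 μL = 5.75 mL total → factor 5.75/1.35 = 4.2593
Step 4: 0.72 mL brought to 28.8 mL → factor 28.8/0.72 = 40
Step 5: 350 μL brought to 3700 μL → factor 3700/350 = 10.571
Overall dilution factor = 23.308 × 8.4091 × 4.2593 × 40 × 10.571 = 3.53 × 10^5
Stock = 8.50 × 10^-6 μM × 3.53 × 10^5 = 3.00 μM

3.00 μM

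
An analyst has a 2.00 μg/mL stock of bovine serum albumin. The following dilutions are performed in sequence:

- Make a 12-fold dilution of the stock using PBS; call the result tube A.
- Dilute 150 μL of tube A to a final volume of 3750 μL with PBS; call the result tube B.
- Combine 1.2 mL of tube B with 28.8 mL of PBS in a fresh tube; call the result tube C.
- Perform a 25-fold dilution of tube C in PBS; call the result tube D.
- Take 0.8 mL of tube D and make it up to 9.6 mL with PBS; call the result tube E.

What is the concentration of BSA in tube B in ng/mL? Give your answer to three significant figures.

6.67 ng/mL

Step 1: 12-fold → factor 12
Step 2: 150 μL brought to 3750 μL → factor 3750/150 = 25
Dilution factor through tube B = 12 × 25 = 300
[tube B] = 2.00 μg/mL / 300 = 0.006667 μg/mL = 6.67 ng/mL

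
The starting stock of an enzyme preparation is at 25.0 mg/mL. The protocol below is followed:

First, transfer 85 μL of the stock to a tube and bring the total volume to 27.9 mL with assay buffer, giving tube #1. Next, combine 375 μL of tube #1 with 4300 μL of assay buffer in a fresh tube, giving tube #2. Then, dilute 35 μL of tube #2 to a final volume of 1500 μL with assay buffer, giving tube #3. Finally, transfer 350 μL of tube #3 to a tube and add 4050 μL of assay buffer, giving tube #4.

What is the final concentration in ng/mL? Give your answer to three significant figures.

Step 1: 85 μL brought to 27.9 mL → factor 27900/85 = 328.24
Step 2: 375 μL + 4300 μL = 4675 μL total → factor 4675/375 = 12.467
Step 3: 35 μL brought to 1500 μL → factor 1500/35 = 42.857
Step 4: 350 μL + 4050 μL = 4400 μL total → factor 4400/350 = 12.571
Overall dilution factor = 328.24 × 12.467 × 42.857 × 12.571 = 2.2047 × 10^6
Final = 25.0 mg/mL / 2.2047 × 10^6 = 1.134 × 10^-5 mg/mL = 11.3 ng/mL

11.3 ng/mL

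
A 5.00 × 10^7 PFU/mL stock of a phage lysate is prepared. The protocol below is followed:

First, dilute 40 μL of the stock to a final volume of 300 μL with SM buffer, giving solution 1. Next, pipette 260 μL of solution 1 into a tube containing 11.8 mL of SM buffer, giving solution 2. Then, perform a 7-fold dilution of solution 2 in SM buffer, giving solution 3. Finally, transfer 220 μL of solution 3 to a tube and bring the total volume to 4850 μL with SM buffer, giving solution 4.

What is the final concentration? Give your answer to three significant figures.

Step 1: 40 μL brought to 300 μL → factor 300/40 = 7.5
Step 2: 260 μL + 11.8 mL = 12060 μL total → factor 12060/260 = 46.385
Step 3: 7-fold → factor 7
Step 4: 220 μL brought to 4850 μL → factor 4850/220 = 22.045
Overall dilution factor = 7.5 × 46.385 × 7 × 22.045 = 53685
Final = 5.00 × 10^7 PFU/mL / 53685 = 931 PFU/mL

931 PFU/mL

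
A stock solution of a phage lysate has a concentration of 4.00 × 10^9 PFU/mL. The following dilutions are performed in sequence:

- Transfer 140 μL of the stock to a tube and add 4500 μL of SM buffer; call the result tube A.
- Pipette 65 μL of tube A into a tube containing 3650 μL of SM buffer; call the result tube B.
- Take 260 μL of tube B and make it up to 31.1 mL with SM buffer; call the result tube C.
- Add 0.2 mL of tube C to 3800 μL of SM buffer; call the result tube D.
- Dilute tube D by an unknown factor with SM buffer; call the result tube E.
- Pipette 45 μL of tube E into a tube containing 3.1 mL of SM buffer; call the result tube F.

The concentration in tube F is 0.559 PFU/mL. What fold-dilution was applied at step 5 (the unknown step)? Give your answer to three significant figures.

22.6-fold

Step 1: 140 μL + 4500 μL = 4640 μL total → factor 4640/140 = 33.143
Step 2: 65 μL + 3650 μL = 3715 μL total → factor 3715/65 = 57.154
Step 3: 260 μL brought to 31.1 mL → factor 31100/260 = 119.62
Step 4: 0.2 mL + 3800 μL = 4 mL total → factor 4/0.2 = 20
Step 5: unknown factor x
Step 6: 45 μL + 3.1 mL = 3145 μL total → factor 3145/45 = 69.889
Product of known-step factors = 3.1671 × 10^8
Overall factor = 4.00 × 10^9 PFU/mL / (0.559 PFU/mL) = 7.1556 × 10^9
x = 7.1556 × 10^9 / 3.1671 × 10^8 = 22.6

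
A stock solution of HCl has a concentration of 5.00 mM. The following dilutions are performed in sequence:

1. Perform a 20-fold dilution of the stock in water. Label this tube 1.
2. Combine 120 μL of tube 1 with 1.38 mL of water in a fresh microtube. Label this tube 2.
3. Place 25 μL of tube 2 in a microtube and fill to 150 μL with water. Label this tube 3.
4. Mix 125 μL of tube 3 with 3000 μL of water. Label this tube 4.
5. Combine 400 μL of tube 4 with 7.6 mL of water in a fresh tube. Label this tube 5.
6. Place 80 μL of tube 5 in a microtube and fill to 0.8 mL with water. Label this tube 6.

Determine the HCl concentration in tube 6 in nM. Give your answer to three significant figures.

Step 1: 20-fold → factor 20
Step 2: 120 μL + 1.38 mL = 1500 μL total → factor 1500/120 = 12.5
Step 3: 25 μL brought to 150 μL → factor 150/25 = 6
Step 4: 125 μL + 3000 μL = 3125 μL total → factor 3125/125 = 25
Step 5: 400 μL + 7.6 mL = 8000 μL total → factor 8000/400 = 20
Step 6: 80 μL brought to 0.8 mL → factor 800/80 = 10
Overall dilution factor = 20 × 12.5 × 6 × 25 × 20 × 10 = 7.5 × 10^6
Final = 5.00 mM / 7.5 × 10^6 = 6.667 × 10^-7 mM = 0.667 nM

0.667 nM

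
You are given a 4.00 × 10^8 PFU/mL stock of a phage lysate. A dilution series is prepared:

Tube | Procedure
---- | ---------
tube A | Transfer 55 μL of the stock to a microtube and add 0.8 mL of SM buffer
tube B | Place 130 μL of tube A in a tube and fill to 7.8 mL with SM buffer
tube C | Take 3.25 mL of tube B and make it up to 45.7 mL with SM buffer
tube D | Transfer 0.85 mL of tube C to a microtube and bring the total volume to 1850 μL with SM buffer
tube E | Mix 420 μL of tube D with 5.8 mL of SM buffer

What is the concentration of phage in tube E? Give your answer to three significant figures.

946 PFU/mL

Step 1: 55 μL + 0.8 mL = 855 μL total → factor 855/55 = 15.545
Step 2: 130 μL brought to 7.8 mL → factor 7800/130 = 60
Step 3: 3.25 mL brought to 45.7 mL → factor 45.7/3.25 = 14.062
Step 4: 0.85 mL brought to 1850 μL → factor 1.85/0.85 = 2.1765
Step 5: 420 μL + 5.8 mL = 6220 μL total → factor 6220/420 = 14.81
Overall dilution factor = 15.545 × 60 × 14.062 × 2.1765 × 14.81 = 4.2275 × 10^5
Final = 4.00 × 10^8 PFU/mL / 4.2275 × 10^5 = 946 PFU/mL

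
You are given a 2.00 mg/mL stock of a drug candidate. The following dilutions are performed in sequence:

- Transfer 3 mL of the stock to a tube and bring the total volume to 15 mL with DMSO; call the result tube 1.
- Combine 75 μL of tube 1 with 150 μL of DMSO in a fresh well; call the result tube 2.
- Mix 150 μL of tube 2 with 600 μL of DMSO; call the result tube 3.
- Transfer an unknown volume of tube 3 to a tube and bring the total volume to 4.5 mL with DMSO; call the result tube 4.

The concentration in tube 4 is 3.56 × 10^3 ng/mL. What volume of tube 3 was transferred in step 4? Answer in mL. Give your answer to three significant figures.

0.601 mL

Step 1: 3 mL brought to 15 mL → factor 15/3 = 5
Step 2: 75 μL + 150 μL = 225 μL total → factor 225/75 = 3
Step 3: 150 μL + 600 μL = 750 μL total → factor 750/150 = 5
Step 4: v brought to 4.5 mL → factor = 4.5 mL/v
Product of known-step factors = 75
Overall factor = 2.00 mg/mL / (3.56 × 10^3 ng/mL) = 561.8
Step-4 factor = 561.8 / 75 = 7.4906
v = 4.5 mL / 7.4906 = 0.601 mL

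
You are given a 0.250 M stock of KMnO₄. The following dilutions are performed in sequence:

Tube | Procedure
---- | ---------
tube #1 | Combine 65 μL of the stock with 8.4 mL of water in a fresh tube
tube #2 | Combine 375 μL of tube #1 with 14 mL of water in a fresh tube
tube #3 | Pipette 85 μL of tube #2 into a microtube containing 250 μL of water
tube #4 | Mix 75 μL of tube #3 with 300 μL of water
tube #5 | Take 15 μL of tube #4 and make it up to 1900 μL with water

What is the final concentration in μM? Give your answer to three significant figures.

0.0201 μM

Step 1: 65 μL + 8.4 mL = 8465 μL total → factor 8465/65 = 130.23
Step 2: 375 μL + 14 mL = 14375 μL total → factor 14375/375 = 38.333
Step 3: 85 μL + 250 μL = 335 μL total → factor 335/85 = 3.9412
Step 4: 75 μL + 300 μL = 375 μL total → factor 375/75 = 5
Step 5: 15 μL brought to 1900 μL → factor 1900/15 = 126.67
Overall dilution factor = 130.23 × 38.333 × 3.9412 × 5 × 126.67 = 1.2461 × 10^7
Final = 0.250 M / 1.2461 × 10^7 = 2.006 × 10^-8 M = 0.0201 μM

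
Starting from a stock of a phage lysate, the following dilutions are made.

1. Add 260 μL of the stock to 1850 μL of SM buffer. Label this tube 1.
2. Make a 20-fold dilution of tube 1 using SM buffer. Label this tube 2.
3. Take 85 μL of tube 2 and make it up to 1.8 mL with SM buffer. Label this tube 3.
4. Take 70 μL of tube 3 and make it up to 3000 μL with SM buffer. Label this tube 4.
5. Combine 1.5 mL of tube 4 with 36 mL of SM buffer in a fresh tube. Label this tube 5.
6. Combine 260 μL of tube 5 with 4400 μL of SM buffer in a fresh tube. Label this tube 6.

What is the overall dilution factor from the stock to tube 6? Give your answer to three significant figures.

6.60 × 10^7

Step 1: 260 μL + 1850 μL = 2110 μL total → factor 2110/260 = 8.1154
Step 2: 20-fold → factor 20
Step 3: 85 μL brought to 1.8 mL → factor 1800/85 = 21.176
Step 4: 70 μL brought to 3000 μL → factor 3000/70 = 42.857
Step 5: 1.5 mL + 36 mL = 37.5 mL total → factor 37.5/1.5 = 25
Step 6: 260 μL + 4400 μL = 4660 μL total → factor 4660/260 = 17.923
Overall dilution factor = 8.1154 × 20 × 21.176 × 42.857 × 25 × 17.923 = 6.6004 × 10^7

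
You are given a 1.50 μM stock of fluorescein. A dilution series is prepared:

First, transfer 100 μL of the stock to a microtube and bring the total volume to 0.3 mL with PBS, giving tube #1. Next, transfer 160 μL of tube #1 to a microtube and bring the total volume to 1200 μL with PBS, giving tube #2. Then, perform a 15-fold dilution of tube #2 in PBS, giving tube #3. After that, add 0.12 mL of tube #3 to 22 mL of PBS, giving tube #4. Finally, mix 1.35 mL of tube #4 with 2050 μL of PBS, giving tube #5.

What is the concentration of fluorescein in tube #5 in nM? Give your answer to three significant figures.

Step 1: 100 μL brought to 0.3 mL → factor 300/100 = 3
Step 2: 160 μL brought to 1200 μL → factor 1200/160 = 7.5
Step 3: 15-fold → factor 15
Step 4: 0.12 mL + 22 mL = 22.12 mL total → factor 22.12/0.12 = 184.33
Step 5: 1.35 mL + 2050 μL = 3.4 mL total → factor 3.4/1.35 = 2.5185
Overall dilution factor = 3 × 7.5 × 15 × 184.33 × 2.5185 = 1.5668 × 10^5
Final = 1.50 μM / 1.5668 × 10^5 = 9.573 × 10^-6 μM = 0.00957 nM

0.00957 nM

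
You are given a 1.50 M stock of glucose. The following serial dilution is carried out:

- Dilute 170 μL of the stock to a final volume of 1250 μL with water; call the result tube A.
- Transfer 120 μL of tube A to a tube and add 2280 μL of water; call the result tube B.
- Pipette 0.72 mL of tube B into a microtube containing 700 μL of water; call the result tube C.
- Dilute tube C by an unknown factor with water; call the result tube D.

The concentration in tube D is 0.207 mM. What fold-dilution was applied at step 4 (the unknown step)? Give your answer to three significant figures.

Step 1: 170 μL brought to 1250 μL → factor 1250/170 = 7.3529
Step 2: 120 μL + 2280 μL = 2400 μL total → factor 2400/120 = 20
Step 3: 0.72 mL + 700 μL = 1.42 mL total → factor 1.42/0.72 = 1.9722
Step 4: unknown factor x
Product of known-step factors = 290.03
Overall factor = 1.50 M / (0.207 mM) = 7246.4
x = 7246.4 / 290.03 = 25.0

25.0-fold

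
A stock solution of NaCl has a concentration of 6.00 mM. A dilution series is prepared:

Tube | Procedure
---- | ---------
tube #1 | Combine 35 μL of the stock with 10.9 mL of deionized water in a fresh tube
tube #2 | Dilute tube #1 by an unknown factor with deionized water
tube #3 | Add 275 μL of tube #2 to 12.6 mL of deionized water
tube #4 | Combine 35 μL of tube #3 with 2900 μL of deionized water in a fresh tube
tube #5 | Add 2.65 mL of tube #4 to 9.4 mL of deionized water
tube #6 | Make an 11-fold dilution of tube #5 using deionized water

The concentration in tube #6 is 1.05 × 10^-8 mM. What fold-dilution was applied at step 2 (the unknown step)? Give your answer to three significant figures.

9.31-fold

Step 1: 35 μL + 10.9 mL = 10935 μL total → factor 10935/35 = 312.43
Step 2: unknown factor x
Step 3: 275 μL + 12.6 mL = 12875 μL total → factor 12875/275 = 46.818
Step 4: 35 μL + 2900 μL = 2935 μL total → factor 2935/35 = 83.857
Step 5: 2.65 mL + 9.4 mL = 12.05 mL total → factor 12.05/2.65 = 4.5472
Step 6: 11-fold → factor 11
Product of known-step factors = 6.1353 × 10^7
Overall factor = 6.00 mM / (1.05 × 10^-8 mM) = 5.7143 × 10^8
x = 5.7143 × 10^8 / 6.1353 × 10^7 = 9.31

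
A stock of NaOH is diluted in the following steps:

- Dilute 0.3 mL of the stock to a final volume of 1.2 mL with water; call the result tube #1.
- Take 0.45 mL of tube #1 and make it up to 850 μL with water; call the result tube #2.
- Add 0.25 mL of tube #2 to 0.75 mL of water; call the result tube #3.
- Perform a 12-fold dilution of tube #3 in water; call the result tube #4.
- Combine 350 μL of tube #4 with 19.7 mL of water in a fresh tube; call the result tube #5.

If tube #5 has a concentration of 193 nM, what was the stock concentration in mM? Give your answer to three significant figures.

4.01 mM

Step 1: 0.3 mL brought to 1.2 mL → factor 1.2/0.3 = 4
Step 2: 0.45 mL brought to 850 μL → factor 0.85/0.45 = 1.8889
Step 3: 0.25 mL + 0.75 mL = 1 mL total → factor 1/0.25 = 4
Step 4: 12-fold → factor 12
Step 5: 350 μL + 19.7 mL = 20050 μL total → factor 20050/350 = 57.286
Overall dilution factor = 4 × 1.8889 × 4 × 12 × 57.286 = 20776
Stock = 193 nM × 20776 = 4.010 × 10^6 nM = 4.01 mM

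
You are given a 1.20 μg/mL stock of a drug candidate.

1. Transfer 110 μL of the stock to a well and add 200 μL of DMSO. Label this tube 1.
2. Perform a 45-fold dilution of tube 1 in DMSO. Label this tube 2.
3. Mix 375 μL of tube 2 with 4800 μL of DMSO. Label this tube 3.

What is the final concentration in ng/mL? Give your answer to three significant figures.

Step 1: 110 μL + 200 μL = 310 μL total → factor 310/110 = 2.8182
Step 2: 45-fold → factor 45
Step 3: 375 μL + 4800 μL = 5175 μL total → factor 5175/375 = 13.8
Overall dilution factor = 2.8182 × 45 × 13.8 = 1750.1
Final = 1.20 μg/mL / 1750.1 = 0.0006857 μg/mL = 0.686 ng/mL

0.686 ng/mL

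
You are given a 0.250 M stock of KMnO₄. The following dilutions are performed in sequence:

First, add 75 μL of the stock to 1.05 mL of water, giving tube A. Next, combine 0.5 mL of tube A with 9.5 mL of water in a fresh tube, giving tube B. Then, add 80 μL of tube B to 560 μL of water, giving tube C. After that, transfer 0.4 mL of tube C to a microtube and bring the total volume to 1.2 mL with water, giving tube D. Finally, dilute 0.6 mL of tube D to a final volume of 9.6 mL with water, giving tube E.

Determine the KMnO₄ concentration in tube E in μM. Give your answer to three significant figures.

2.17 μM

Step 1: 75 μL + 1.05 mL = 1125 μL total → factor 1125/75 = 15
Step 2: 0.5 mL + 9.5 mL = 10 mL total → factor 10/0.5 = 20
Step 3: 80 μL + 560 μL = 640 μL total → factor 640/80 = 8
Step 4: 0.4 mL brought to 1.2 mL → factor 1.2/0.4 = 3
Step 5: 0.6 mL brought to 9.6 mL → factor 9.6/0.6 = 16
Overall dilution factor = 15 × 20 × 8 × 3 × 16 = 1.152 × 10^5
Final = 0.250 M / 1.152 × 10^5 = 2.170 × 10^-6 M = 2.17 μM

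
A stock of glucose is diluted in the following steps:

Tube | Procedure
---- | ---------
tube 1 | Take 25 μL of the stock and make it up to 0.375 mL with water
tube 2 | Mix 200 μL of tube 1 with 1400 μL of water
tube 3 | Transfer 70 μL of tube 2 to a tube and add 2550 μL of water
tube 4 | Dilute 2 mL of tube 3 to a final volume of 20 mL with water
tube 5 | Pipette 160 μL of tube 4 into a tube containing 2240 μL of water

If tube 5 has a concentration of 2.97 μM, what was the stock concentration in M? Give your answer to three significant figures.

Step 1: 25 μL brought to 0.375 mL → factor 375/25 = 15
Step 2: 200 μL + 1400 μL = 1600 μL total → factor 1600/200 = 8
Step 3: 70 μL + 2550 μL = 2620 μL total → factor 2620/70 = 37.429
Step 4: 2 mL brought to 20 mL → factor 20/2 = 10
Step 5: 160 μL + 2240 μL = 2400 μL total → factor 2400/160 = 15
Overall dilution factor = 15 × 8 × 37.429 × 10 × 15 = 6.7371 × 10^5
Stock = 2.97 μM × 6.7371 × 10^5 = 2.001 × 10^6 μM = 2.00 M

2.00 M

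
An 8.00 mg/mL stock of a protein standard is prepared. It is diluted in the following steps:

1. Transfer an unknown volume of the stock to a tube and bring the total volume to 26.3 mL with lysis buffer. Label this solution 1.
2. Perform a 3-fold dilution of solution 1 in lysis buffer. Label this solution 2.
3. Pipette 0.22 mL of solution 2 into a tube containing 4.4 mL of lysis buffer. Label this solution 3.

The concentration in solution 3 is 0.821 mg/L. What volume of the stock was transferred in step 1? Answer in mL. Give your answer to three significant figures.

0.170 mL

Step 1: v brought to 26.3 mL → factor = 26.3 mL/v
Step 2: 3-fold → factor 3
Step 3: 0.22 mL + 4.4 mL = 4.62 mL total → factor 4.62/0.22 = 21
Product of known-step factors = 63
Overall factor = 8.00 mg/mL / (0.821 mg/L) = 9744.2
Step-1 factor = 9744.2 / 63 = 154.67
v = 26.3 mL / 154.67 = 0.170 mL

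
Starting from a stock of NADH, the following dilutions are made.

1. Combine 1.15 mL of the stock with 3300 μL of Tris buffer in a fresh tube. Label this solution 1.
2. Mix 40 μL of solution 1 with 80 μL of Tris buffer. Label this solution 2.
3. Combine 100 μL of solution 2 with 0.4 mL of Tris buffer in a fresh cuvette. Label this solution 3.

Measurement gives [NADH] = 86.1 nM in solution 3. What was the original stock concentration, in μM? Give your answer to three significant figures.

Step 1: 1.15 mL + 3300 μL = 4.45 mL total → factor 4.45/1.15 = 3.8696
Step 2: 40 μL + 80 μL = 120 μL total → factor 120/40 = 3
Step 3: 100 μL + 0.4 mL = 500 μL total → factor 500/100 = 5
Overall dilution factor = 3.8696 × 3 × 5 = 58.043
Stock = 86.1 nM × 58.043 = 4998 nM = 5.00 μM

5.00 μM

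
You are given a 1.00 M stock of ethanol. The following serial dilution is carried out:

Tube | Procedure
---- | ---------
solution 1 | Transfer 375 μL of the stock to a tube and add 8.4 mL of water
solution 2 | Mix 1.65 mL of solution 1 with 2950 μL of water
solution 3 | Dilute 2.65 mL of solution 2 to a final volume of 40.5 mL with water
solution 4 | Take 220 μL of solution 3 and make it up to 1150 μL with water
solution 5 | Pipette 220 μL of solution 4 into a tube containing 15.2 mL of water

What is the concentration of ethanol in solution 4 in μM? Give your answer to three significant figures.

Step 1: 375 μL + 8.4 mL = 8775 μL total → factor 8775/375 = 23.4
Step 2: 1.65 mL + 2950 μL = 4.6 mL total → factor 4.6/1.65 = 2.7879
Step 3: 2.65 mL brought to 40.5 mL → factor 40.5/2.65 = 15.283
Step 4: 220 μL brought to 1150 μL → factor 1150/220 = 5.2273
Dilution factor through solution 4 = 23.4 × 2.7879 × 15.283 × 5.2273 = 5211.6
[solution 4] = 1.00 M / 5211.6 = 0.0001919 M = 192 μM

192 μM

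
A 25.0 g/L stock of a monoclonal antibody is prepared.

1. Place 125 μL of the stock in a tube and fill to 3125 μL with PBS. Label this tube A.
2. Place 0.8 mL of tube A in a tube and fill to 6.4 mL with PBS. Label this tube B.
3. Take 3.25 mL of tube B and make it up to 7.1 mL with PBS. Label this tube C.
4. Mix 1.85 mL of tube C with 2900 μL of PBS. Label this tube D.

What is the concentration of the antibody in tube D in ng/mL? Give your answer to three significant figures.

2.23 × 10^4 ng/mL

Step 1: 125 μL brought to 3125 μL → factor 3125/125 = 25
Step 2: 0.8 mL brought to 6.4 mL → factor 6.4/0.8 = 8
Step 3: 3.25 mL brought to 7.1 mL → factor 7.1/3.25 = 2.1846
Step 4: 1.85 mL + 2900 μL = 4.75 mL total → factor 4.75/1.85 = 2.5676
Overall dilution factor = 25 × 8 × 2.1846 × 2.5676 = 1121.8
Final = 25.0 g/L / 1121.8 = 0.02229 g/L = 2.23 × 10^4 ng/mL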